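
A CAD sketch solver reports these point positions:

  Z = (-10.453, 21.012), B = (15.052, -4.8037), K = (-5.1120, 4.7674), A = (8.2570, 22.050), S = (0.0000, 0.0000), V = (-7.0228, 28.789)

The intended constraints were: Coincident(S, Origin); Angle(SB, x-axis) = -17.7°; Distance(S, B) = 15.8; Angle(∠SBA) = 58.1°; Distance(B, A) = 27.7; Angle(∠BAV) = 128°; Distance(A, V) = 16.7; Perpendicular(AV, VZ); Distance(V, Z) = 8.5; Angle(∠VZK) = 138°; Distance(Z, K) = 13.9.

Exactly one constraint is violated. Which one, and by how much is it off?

Distance(Z, K) = 13.9 — off by 3.20.

S = (0.00, 0.00) ✓; SB at -17.70° ✓; |SB| = 15.80 ✓; ∠SBA = 58.10° ✓; |BA| = 27.70 ✓; ∠BAV = 128.0° ✓; |AV| = 16.70 ✓; ∠(AV, VZ) = 90.00° ✓; |VZ| = 8.500 ✓; ∠VZK = 138.0° ✓; |ZK| = 17.10 ✗.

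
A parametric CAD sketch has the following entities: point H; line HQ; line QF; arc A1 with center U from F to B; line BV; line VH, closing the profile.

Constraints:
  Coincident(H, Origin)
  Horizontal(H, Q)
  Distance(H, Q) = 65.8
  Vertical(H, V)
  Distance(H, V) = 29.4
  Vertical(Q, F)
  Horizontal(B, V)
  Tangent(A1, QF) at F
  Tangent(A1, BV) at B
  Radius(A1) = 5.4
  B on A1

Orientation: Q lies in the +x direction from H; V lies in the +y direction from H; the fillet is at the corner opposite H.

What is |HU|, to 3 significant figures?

65.0

H is at the origin; H and Q share the same y with |HQ| = 65.8 and Q on the +x side, so Q = (65.8, 0.00). HV is vertical with |HV| = 29.4 and V on the +y side, so V = (0.00, 29.4). The virtual corner opposite H is at (65.8, 29.4). The tangent condition forces UF to be normal to QF and the tangent condition forces UB to be normal to BV, with radius 5.4, so the center U sits 5.4 in from both sides at U = (60.4, 24.0). Then |HU| = |U − H| = 65.0.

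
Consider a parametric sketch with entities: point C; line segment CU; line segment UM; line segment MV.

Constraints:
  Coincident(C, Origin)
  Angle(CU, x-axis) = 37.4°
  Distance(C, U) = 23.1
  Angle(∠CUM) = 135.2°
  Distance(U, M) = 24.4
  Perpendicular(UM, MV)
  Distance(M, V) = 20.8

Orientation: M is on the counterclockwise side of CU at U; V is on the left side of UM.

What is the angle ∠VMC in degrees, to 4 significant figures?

68.25°

C is at the origin; CU runs at 37.4° with length 23.1, so U = 23.1·(cos 37.4°, sin 37.4°) = (18.35, 14.03). ∠CUM = 135.2°, so UM runs at 37.4° + (180° − 135.2°) = 82.20° from the x-axis; with |UM| = 24.4, M = U + 24.4·(cos 82.20°, sin 82.20°) = (21.66, 38.20). UM ⟂ MV; with |MV| = 20.8 on the left of UM, V = M + 20.8·(-0.9907, 0.1357) = (1.055, 41.03). Then cos ∠VMC = MV·MC / (|MV||MC|), giving 68.25°.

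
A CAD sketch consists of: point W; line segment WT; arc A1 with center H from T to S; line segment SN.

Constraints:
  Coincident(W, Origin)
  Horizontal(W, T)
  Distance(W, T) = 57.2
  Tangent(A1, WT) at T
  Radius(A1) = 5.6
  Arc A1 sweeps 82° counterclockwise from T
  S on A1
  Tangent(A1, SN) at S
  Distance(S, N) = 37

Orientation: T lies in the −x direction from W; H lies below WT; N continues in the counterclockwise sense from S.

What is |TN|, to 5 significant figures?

42.818

On A1, T sits at bearing 90° from H; an 82° counterclockwise sweep puts S at bearing 172°, so S = H + 5.6·(cos 172°, sin 172°) = (-62.746, -4.8206). Tangency of A1 to SN means the radius HS is perpendicular to SN, so SN runs along (−sin 172°, cos 172°); with |SN| = 37.0, N = (-67.895, -41.461). Then |TN| = |N − T| = 42.818.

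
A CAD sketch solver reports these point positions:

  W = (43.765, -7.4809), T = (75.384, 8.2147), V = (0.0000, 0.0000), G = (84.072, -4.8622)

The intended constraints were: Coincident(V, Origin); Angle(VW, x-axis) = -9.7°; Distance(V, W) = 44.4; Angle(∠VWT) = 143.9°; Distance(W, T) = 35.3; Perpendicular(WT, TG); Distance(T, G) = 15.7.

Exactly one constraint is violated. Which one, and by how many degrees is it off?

Perpendicular(WT, TG) — off by 7.20°.

V = (0.00, 0.00) ✓; VW at -9.700° ✓; |VW| = 44.40 ✓; ∠VWT = 143.9° ✓; |WT| = 35.30 ✓; ∠(WT, TG) = 82.80° ✗; |TG| = 15.70 ✓.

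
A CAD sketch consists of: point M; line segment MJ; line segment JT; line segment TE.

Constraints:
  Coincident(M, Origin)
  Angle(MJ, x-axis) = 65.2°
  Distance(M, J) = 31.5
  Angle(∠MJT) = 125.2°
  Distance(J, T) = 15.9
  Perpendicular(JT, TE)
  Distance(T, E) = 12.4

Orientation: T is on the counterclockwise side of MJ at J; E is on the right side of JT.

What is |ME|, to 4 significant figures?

51.13

M is at the origin; MJ runs at 65.2° with length 31.5, so J = 31.5·(cos 65.2°, sin 65.2°) = (13.21, 28.59). ∠MJT = 125.2°, so JT runs at 65.2° + (180° − 125.2°) = 120.0° from the x-axis; with |JT| = 15.9, T = J + 15.9·(cos 120.0°, sin 120.0°) = (5.263, 42.36). The perpendicularity gives TE at right angles to JT; with |TE| = 12.4 on the right of JT, E = T + 12.4·(0.8660, 0.5000) = (16.00, 48.56). Then |ME| = |E − M| = 51.13.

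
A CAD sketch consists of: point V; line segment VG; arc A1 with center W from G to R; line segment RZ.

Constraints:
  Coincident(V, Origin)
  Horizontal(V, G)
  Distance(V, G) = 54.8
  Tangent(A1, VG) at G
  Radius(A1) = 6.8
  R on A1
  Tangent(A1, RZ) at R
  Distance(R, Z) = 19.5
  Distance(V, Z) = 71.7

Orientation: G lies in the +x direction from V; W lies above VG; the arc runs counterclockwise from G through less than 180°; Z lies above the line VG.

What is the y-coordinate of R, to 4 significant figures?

4.408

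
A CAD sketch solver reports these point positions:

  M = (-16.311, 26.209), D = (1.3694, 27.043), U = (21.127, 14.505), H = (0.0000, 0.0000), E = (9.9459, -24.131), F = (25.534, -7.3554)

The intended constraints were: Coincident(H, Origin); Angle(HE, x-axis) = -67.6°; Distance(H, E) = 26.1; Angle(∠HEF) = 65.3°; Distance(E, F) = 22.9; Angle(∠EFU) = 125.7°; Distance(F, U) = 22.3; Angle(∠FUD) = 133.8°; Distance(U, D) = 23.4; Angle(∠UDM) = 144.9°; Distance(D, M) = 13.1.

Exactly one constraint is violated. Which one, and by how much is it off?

Distance(D, M) = 13.1 — off by 4.60.

H = (0.00, 0.00) ✓; HE at -67.60° ✓; |HE| = 26.10 ✓; ∠HEF = 65.30° ✓; |EF| = 22.90 ✓; ∠EFU = 125.7° ✓; |FU| = 22.30 ✓; ∠FUD = 133.8° ✓; |UD| = 23.40 ✓; ∠UDM = 144.9° ✓; |DM| = 17.70 ✗.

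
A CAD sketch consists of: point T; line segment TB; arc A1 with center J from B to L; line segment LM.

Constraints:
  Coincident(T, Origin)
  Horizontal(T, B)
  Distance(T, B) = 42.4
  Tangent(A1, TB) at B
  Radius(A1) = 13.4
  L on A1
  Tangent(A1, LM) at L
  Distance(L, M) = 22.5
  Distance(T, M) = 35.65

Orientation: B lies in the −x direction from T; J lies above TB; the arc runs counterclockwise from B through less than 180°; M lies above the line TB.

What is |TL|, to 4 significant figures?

31.17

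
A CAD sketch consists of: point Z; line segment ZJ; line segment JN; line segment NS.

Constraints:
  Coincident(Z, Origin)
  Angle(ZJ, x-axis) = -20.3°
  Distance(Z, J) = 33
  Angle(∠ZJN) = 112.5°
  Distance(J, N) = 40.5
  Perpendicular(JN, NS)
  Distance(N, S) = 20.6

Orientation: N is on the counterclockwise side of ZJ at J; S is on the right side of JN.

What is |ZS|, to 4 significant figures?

73.71

∠ZJN = 112.5°, so JN runs at -20.3° + (180° − 112.5°) = 47.20° from the x-axis; with |JN| = 40.5, N = J + 40.5·(cos 47.20°, sin 47.20°) = (58.47, 18.27). JN ⟂ NS; with |NS| = 20.6 on the right of JN, S = N + 20.6·(0.7337, -0.6794) = (73.58, 4.271). Then |ZS| = |S − Z| = 73.71.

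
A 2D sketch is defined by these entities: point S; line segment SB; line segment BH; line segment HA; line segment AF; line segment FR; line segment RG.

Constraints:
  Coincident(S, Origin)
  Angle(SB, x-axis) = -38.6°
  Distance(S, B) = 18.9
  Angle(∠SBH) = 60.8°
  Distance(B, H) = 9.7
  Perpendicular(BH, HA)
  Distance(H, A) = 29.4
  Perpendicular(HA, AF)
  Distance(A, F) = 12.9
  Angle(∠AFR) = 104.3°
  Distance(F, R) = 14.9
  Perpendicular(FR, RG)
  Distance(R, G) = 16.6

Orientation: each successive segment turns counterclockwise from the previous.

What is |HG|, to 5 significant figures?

10.873

∠AFR = 104.3° gives FR at -23.700° from the x-axis; with |FR| = 14.9, R = (-1.1138, -16.136). FR ⟂ RG, so RG runs at 66.300°; with |RG| = 16.6, G = (5.5586, -0.93559). Then |HG| = |G − H| = 10.873.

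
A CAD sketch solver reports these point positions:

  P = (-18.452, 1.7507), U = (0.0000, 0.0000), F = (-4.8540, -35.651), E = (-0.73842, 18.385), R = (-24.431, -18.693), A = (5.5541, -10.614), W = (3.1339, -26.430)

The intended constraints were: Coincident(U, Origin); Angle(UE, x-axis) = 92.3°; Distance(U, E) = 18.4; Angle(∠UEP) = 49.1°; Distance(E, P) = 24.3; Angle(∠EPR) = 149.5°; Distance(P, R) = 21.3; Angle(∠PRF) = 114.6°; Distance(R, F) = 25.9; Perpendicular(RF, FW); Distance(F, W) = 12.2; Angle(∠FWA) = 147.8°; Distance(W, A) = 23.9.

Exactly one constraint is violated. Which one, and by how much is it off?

Distance(W, A) = 23.9 — off by 7.90.

U = (0.00, 0.00) ✓; UE at 92.30° ✓; |UE| = 18.40 ✓; ∠UEP = 49.10° ✓; |EP| = 24.30 ✓; ∠EPR = 149.5° ✓; |PR| = 21.30 ✓; ∠PRF = 114.6° ✓; |RF| = 25.90 ✓; ∠(RF, FW) = 90.00° ✓; |FW| = 12.20 ✓; ∠FWA = 147.8° ✓; |WA| = 16.00 ✗.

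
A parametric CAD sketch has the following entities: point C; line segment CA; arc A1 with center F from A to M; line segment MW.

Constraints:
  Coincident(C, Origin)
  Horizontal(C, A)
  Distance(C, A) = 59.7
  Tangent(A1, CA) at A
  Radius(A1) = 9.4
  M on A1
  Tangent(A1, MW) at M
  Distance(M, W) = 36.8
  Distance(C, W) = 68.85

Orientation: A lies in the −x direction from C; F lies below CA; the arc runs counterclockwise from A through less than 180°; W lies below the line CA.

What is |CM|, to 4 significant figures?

69.40

C is at the origin; C and A share the same y with |CA| = 59.7 and A on the −x side, so A = (-59.70, 0.000). A1 meets CA tangentially, so FA is at right angles to CA, so F = A + (0, -9.4) = (-59.70, -9.400). Since FM ⟂ MW (tangency), |FW| = √(9.4² + 36.8²) = 37.98 regardless of where M sits on A1. So W lies on both circle(C, 68.85) and circle(F, 37.98); the below-CA intersection is W = (-50.91, -46.35). M is the foot of the tangent from W: M = (-68.02, -13.77).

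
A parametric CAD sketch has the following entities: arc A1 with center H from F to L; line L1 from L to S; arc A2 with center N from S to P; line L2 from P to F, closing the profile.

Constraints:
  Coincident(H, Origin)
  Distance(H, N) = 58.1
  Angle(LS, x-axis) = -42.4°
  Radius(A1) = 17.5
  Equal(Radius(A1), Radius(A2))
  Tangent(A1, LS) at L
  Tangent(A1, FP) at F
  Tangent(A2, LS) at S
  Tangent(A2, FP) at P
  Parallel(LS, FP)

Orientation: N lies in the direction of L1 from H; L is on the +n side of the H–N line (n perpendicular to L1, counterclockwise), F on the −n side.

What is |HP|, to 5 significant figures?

60.678

Tangency of A1 to both parallel lines with radius 17.5 puts L and F at H ± 17.5·n: L = (11.800, 12.923), F = (-11.800, -12.923). Equal radii place S and P the same way about N: S = N + 17.5·n = (54.705, -26.254), P = N − 17.5·n = (31.104, -52.100). Then |HP| = |P − H| = 60.678.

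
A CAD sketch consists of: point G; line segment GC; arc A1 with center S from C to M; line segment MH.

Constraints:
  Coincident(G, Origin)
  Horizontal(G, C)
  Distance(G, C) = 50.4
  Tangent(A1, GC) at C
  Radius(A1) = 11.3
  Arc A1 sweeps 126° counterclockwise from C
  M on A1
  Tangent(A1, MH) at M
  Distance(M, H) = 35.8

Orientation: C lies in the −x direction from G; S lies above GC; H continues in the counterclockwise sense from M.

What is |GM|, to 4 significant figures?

44.99

The tangent condition forces SC to be normal to GC, so S = C + (0, 11.3) = (-50.40, 11.30). On A1, C sits at bearing -90° from S; a 126° counterclockwise sweep puts M at bearing 36°, so M = S + 11.3·(cos 36°, sin 36°) = (-41.26, 17.94). Then |GM| = |M − G| = 44.99.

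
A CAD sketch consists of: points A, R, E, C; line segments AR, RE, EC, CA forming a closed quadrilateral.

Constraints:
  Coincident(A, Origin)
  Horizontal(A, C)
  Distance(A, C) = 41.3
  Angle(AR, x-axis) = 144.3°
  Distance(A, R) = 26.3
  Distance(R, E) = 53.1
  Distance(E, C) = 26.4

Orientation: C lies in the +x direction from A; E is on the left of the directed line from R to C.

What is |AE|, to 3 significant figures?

39.4

A is at the origin; AC is horizontal with |AC| = 41.3 and C in +x, so C = (41.3, 0). AR runs at 144.3° with |AR| = 26.3, so R = (-21.4, 15.3). E is determined by |RE| = 53.1 and |EC| = 26.4 together: it lies at the intersection of circle(R, 53.1) and circle(C, 26.4). With |RC| = 64.5, the foot of the radical line on RC is 48.7 from R and the perpendicular offset is √(53.1² − 48.7²) = 21.1. Taking the left-of-RC solution: E = (31.0, 24.3).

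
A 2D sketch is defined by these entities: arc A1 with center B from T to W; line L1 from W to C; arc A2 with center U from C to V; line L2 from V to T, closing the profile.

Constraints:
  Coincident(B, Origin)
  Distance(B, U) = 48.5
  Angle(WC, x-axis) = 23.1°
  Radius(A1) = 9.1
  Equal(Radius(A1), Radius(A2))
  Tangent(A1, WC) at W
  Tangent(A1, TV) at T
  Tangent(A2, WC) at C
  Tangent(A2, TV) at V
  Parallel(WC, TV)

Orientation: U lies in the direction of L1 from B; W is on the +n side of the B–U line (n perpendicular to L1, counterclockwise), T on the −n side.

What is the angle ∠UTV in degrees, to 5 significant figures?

10.627°

The slot axis is L1's direction at 23.1°, so u = (cos 23.1°, sin 23.1°) = (0.91982, 0.39234) and n = (−sin 23.1°, cos 23.1°) = (-0.39234, 0.91982). B is at the origin and U lies 48.5 along u from B, so U = 48.5·u = (44.611, 19.028). Tangency of A1 to both parallel lines with radius 9.1 puts W and T at B ± 9.1·n: W = (-3.5703, 8.3704), T = (3.5703, -8.3704). Equal radii place C and V the same way about U: C = U + 9.1·n = (41.041, 27.399), V = U − 9.1·n = (48.182, 10.658). Then cos ∠UTV = TU·TV / (|TU||TV|), giving 10.627°.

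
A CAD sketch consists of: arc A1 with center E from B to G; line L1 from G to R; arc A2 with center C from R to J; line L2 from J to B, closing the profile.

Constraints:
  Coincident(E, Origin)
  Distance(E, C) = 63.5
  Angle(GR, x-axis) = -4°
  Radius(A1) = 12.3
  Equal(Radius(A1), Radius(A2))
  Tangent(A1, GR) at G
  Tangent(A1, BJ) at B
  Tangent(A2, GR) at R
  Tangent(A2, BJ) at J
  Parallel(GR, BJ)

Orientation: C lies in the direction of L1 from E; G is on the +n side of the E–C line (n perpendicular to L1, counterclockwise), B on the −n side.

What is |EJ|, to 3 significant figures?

64.7

Tangency of A1 to both parallel lines with radius 12.3 puts G and B at E ± 12.3·n: G = (0.858, 12.3), B = (-0.858, -12.3). Equal radii place R and J the same way about C: R = C + 12.3·n = (64.2, 7.84), J = C − 12.3·n = (62.5, -16.7). Then |EJ| = |J − E| = 64.7.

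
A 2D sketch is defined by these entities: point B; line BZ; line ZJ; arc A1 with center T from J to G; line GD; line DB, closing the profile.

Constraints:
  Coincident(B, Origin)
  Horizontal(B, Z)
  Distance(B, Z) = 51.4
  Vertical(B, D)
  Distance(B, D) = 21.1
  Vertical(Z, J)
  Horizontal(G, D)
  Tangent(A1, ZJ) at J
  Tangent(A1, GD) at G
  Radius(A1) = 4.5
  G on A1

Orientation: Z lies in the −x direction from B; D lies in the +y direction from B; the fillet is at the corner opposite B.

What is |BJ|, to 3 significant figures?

54.0

B is at the origin; BZ is horizontal with |BZ| = 51.4 and Z on the −x side, so Z = (-51.4, 0.00). BD is vertical with |BD| = 21.1 and D on the +y side, so D = (0.00, 21.1). The virtual corner opposite B is at (-51.4, 21.1). A1 meets ZJ tangentially, so TJ is at right angles to ZJ and since A1 is tangent to GD there, TG ⟂ GD, with radius 4.5, so the center T sits 4.5 in from both sides at T = (-46.9, 16.6). That places the tangent points at J = (-51.4, 16.6) on ZJ and G = (-46.9, 21.1) on GD. Then |BJ| = |J − B| = 54.0.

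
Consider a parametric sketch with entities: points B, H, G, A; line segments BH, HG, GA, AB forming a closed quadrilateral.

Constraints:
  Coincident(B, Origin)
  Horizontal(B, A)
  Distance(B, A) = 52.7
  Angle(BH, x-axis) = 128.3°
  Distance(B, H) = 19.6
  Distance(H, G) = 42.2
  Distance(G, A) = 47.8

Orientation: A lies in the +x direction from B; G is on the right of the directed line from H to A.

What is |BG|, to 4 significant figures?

22.89

Checks: |HG| = 42.20 ✓; |GA| = 47.80 ✓.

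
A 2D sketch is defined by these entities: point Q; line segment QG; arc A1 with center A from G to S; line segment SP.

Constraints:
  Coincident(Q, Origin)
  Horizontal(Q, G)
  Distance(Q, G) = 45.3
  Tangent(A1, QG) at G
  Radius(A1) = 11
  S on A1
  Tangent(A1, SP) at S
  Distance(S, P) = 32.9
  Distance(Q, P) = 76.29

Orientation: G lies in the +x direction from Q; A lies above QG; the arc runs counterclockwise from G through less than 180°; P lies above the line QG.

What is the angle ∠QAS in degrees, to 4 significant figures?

149.4°

Q is at the origin; QG is horizontal with |QG| = 45.3 and G on the +x side, so G = (45.30, 0.000). Tangency of A1 to QG means the radius AG is perpendicular to QG, so A = G + (0, 11) = (45.30, 11.00). Since AS ⟂ SP (tangency), |AP| = √(11.0² + 32.9²) = 34.69 regardless of where S sits on A1. So P lies on both circle(Q, 76.29) and circle(A, 34.69); the above-QG intersection is P = (65.41, 39.27). S is the foot of the tangent from P: S = (55.82, 7.795).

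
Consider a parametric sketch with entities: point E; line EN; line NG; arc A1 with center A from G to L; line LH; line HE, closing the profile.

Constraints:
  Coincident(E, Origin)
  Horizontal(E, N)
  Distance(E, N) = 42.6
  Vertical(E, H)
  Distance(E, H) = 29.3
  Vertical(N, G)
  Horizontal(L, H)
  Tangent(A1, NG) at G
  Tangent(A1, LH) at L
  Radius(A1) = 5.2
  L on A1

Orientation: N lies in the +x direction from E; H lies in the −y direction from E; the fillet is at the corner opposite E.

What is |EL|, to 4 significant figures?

47.51

E is at the origin; EN is horizontal with |EN| = 42.6 and N on the +x side, so N = (42.60, 0.000). EH is vertical with |EH| = 29.3 and H on the −y side, so H = (0.000, -29.30). The virtual corner opposite E is at (42.60, -29.30). Since A1 is tangent to NG there, AG ⟂ NG and since A1 is tangent to LH there, AL ⟂ LH, with radius 5.2, so the center A sits 5.2 in from both sides at A = (37.40, -24.10). That places the tangent points at G = (42.60, -24.10) on NG and L = (37.40, -29.30) on LH. Then |EL| = |L − E| = 47.51.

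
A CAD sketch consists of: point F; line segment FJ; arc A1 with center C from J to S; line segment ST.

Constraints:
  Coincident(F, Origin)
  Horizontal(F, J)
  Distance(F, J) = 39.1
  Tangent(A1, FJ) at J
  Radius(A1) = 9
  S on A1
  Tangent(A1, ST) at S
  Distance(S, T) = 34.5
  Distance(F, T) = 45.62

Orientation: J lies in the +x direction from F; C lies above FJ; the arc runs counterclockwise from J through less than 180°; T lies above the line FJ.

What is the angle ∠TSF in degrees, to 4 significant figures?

64.65°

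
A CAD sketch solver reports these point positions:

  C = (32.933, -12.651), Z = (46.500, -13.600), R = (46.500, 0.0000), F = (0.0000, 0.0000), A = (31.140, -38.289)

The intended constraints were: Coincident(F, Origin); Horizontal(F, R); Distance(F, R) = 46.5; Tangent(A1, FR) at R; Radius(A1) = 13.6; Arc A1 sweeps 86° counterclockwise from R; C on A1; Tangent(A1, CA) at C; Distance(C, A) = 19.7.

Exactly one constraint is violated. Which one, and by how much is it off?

Distance(C, A) = 19.7 — off by 6.00.

F = (0.00, 0.00) ✓; F.y = 0.00, R.y = 0.00 ✓; |FR| = 46.50 ✓; ∠(ZR, RF) = 90.00° ✓; |ZR| = 13.60 ✓; bearing(Z→C) − bearing(Z→R) = 86.00° ✓; |ZC| = 13.60 ✓; ∠(ZC, CA) = 90.00° ✓; |CA| = 25.70 ✗.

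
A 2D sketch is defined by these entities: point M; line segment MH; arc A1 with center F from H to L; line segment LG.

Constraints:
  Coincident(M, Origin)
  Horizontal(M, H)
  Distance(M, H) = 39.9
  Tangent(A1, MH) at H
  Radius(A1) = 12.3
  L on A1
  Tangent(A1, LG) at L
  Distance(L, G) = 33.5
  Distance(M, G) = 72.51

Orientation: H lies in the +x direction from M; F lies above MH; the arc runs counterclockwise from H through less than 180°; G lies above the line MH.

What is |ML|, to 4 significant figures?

52.88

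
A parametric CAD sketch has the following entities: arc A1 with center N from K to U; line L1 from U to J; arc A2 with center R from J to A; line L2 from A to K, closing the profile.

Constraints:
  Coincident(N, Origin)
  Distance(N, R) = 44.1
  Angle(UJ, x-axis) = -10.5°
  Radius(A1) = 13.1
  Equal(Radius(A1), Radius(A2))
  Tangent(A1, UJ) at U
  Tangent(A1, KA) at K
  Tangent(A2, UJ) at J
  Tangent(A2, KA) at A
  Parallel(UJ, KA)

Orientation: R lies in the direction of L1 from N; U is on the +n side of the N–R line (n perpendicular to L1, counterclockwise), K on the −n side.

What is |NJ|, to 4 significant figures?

46.00

The slot axis is L1's direction at -10.5°, so u = (cos -10.5°, sin -10.5°) = (0.9833, -0.1822) and n = (−sin -10.5°, cos -10.5°) = (0.1822, 0.9833). N is at the origin and R lies 44.1 along u from N, so R = 44.1·u = (43.36, -8.037). Tangency of A1 to both parallel lines with radius 13.1 puts U and K at N ± 13.1·n: U = (2.387, 12.88), K = (-2.387, -12.88). Equal radii place J and A the same way about R: J = R + 13.1·n = (45.75, 4.844), A = R − 13.1·n = (40.97, -20.92). Then |NJ| = |J − N| = 46.00.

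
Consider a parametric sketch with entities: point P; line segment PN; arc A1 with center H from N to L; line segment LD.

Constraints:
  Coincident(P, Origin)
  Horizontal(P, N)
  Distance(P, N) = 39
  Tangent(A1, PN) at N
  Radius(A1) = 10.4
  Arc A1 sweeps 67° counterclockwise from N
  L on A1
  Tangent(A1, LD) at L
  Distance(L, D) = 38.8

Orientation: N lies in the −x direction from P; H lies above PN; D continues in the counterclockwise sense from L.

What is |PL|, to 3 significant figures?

30.1

P is at the origin; P and N share the same y with |PN| = 39.0 and N on the −x side, so N = (-39.0, 0.00). A1 meets PN tangentially, so HN is at right angles to PN, so H = N + (0, 10.4) = (-39.0, 10.4). On A1, N sits at bearing -90° from H; a 67° counterclockwise sweep puts L at bearing -23°, so L = H + 10.4·(cos -23°, sin -23°) = (-29.4, 6.34). Then |PL| = |L − P| = 30.1.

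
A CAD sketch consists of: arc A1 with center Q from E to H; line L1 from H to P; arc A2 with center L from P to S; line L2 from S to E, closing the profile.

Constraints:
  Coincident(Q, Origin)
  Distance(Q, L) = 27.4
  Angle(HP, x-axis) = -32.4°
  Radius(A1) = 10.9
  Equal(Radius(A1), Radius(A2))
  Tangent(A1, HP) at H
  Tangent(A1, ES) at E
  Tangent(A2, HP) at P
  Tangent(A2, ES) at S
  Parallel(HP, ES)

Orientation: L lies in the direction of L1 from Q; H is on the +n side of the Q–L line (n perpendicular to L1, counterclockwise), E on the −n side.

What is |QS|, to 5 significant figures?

29.488

The slot axis is L1's direction at -32.4°, so u = (cos -32.4°, sin -32.4°) = (0.84433, -0.53583) and n = (−sin -32.4°, cos -32.4°) = (0.53583, 0.84433). Q is at the origin and L lies 27.4 along u from Q, so L = 27.4·u = (23.135, -14.682). Tangency of A1 to both parallel lines with radius 10.9 puts H and E at Q ± 10.9·n: H = (5.8405, 9.2032), E = (-5.8405, -9.2032). Equal radii place P and S the same way about L: P = L + 10.9·n = (28.975, -5.4785), S = L − 10.9·n = (17.294, -23.885). Then |QS| = |S − Q| = 29.488.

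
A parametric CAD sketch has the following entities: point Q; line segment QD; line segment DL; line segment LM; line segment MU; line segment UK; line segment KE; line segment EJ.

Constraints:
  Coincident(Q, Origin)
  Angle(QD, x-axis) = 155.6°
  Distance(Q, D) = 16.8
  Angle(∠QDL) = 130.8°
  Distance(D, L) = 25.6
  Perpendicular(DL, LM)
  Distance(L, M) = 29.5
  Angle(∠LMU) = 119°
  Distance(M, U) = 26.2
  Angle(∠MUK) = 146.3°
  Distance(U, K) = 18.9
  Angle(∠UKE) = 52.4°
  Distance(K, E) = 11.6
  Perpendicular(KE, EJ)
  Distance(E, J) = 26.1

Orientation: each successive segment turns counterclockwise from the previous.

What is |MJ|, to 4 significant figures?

24.90

Q is at the origin; QD runs at 155.6° with length 16.8, so D = (-15.30, 6.940). ∠QDL = 130.8° gives DL at -155.2° from the x-axis; with |DL| = 25.6, L = (-38.54, -3.798). The perpendicularity gives LM at right angles to DL, so LM runs at -65.20°; with |LM| = 29.5, M = (-26.16, -30.58). ∠LMU = 119.0° gives MU at -4.200° from the x-axis; with |MU| = 26.2, U = (-0.03511, -32.50). ∠MUK = 146.3° gives UK at 29.50° from the x-axis; with |UK| = 18.9, K = (16.41, -23.19). ∠UKE = 52.4° gives KE at 157.1° from the x-axis; with |KE| = 11.6, E = (5.729, -18.68). KE ⟂ EJ, so EJ runs at -112.9°; with |EJ| = 26.1, J = (-4.427, -42.72). Then |MJ| = |J − M| = 24.90.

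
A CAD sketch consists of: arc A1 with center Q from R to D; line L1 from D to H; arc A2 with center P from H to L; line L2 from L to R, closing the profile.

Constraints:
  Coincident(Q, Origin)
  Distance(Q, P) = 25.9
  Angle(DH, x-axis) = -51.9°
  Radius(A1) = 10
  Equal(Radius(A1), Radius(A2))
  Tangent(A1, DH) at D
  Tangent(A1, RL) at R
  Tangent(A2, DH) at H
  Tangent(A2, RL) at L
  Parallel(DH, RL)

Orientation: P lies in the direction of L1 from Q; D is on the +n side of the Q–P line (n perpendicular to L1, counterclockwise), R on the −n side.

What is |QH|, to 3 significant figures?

27.8

Tangency of A1 to both parallel lines with radius 10.0 puts D and R at Q ± 10.0·n: D = (7.87, 6.17), R = (-7.87, -6.17). Equal radii place H and L the same way about P: H = P + 10.0·n = (23.9, -14.2), L = P − 10.0·n = (8.11, -26.6). Then |QH| = |H − Q| = 27.8.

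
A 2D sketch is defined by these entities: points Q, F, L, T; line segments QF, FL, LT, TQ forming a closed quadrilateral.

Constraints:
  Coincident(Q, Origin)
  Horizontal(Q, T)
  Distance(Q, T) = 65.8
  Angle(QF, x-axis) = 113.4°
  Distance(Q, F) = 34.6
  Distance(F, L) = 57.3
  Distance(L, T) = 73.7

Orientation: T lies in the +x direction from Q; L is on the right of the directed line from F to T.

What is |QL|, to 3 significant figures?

24.9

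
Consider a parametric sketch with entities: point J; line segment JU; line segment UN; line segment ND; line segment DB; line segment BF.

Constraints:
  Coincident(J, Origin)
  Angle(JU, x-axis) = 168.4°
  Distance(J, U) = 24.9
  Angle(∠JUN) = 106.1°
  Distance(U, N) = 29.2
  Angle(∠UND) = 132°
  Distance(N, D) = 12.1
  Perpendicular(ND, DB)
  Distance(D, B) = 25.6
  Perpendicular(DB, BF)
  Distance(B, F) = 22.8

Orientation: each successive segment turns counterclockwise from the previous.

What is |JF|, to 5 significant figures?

17.772

ND ⟂ DB, so DB runs at 20.300°; with |DB| = 25.6, B = (-9.7569, -23.314). DB ⟂ BF, so BF runs at 110.30°; with |BF| = 22.8, F = (-17.667, -1.9297). Then |JF| = |F − J| = 17.772.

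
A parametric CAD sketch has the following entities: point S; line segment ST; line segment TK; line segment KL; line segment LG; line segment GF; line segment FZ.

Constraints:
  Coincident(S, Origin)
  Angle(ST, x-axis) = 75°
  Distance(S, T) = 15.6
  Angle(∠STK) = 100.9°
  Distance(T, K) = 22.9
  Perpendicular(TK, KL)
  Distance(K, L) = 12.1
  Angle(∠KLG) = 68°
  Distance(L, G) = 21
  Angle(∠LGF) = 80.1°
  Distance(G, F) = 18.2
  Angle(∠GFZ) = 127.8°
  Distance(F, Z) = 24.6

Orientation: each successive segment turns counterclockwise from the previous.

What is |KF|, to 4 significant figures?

14.93

S is at the origin; ST runs at 75.0° with length 15.6, so T = (4.038, 15.07). ∠STK = 100.9° gives TK at 154.1° from the x-axis; with |TK| = 22.9, K = (-16.56, 25.07). TK ⟂ KL, so KL runs at -115.9°; with |KL| = 12.1, L = (-21.85, 14.19). ∠KLG = 68.0° gives LG at -3.900° from the x-axis; with |LG| = 21.0, G = (-0.8962, 12.76). ∠LGF = 80.1° gives GF at 96.00° from the x-axis; with |GF| = 18.2, F = (-2.799, 30.86). Then |KF| = |F − K| = 14.93.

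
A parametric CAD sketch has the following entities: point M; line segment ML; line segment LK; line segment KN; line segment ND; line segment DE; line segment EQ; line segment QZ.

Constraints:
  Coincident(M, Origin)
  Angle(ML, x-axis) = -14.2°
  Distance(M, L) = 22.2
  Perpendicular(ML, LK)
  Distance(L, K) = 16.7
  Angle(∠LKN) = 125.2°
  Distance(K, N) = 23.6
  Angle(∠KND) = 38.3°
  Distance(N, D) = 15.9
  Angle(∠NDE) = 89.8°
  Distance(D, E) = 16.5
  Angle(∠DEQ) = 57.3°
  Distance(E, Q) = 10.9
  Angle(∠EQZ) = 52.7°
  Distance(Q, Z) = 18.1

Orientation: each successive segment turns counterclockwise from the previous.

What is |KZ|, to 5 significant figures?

11.430

M is at the origin; ML runs at -14.2° with length 22.2, so L = (21.522, -5.4458). ML ⟂ LK, so LK runs at 75.800°; with |LK| = 16.7, K = (25.618, 10.744). ∠LKN = 125.2° gives KN at 130.60° from the x-axis; with |KN| = 23.6, N = (10.260, 28.663). ∠KND = 38.3° gives ND at -87.700° from the x-axis; with |ND| = 15.9, D = (10.898, 12.776). ∠NDE = 89.8° gives DE at 2.5000° from the x-axis; with |DE| = 16.5, E = (27.382, 13.495). ∠DEQ = 57.3° gives EQ at 125.20° from the x-axis; with |EQ| = 10.9, Q = (21.099, 22.402). ∠EQZ = 52.7° gives QZ at -107.50° from the x-axis; with |QZ| = 18.1, Z = (15.657, 5.1398). Then |KZ| = |Z − K| = 11.430.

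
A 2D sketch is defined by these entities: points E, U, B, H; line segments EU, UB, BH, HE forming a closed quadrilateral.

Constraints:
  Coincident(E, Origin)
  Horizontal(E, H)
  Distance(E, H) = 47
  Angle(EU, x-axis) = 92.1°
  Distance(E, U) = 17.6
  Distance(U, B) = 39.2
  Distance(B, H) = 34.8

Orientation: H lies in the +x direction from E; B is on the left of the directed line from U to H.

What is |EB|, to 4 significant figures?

48.33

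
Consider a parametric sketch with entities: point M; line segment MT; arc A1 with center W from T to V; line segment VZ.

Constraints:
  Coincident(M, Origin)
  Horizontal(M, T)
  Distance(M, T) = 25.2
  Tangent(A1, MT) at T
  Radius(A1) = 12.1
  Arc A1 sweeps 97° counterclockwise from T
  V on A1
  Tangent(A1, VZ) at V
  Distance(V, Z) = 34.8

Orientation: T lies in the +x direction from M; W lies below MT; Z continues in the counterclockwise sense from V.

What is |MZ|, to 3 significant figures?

51.2

M is at the origin; M and T share the same y with |MT| = 25.2 and T on the +x side, so T = (25.2, 0.00). A1 meets MT tangentially, so WT is at right angles to MT, so W = T + (0, -12.1) = (25.2, -12.1). On A1, T sits at bearing 90° from W; a 97° counterclockwise sweep puts V at bearing 187°, so V = W + 12.1·(cos 187°, sin 187°) = (13.2, -13.6). A1 meets VZ tangentially, so WV is at right angles to VZ, so VZ runs along (−sin 187°, cos 187°); with |VZ| = 34.8, Z = (17.4, -48.1). Then |MZ| = |Z − M| = 51.2.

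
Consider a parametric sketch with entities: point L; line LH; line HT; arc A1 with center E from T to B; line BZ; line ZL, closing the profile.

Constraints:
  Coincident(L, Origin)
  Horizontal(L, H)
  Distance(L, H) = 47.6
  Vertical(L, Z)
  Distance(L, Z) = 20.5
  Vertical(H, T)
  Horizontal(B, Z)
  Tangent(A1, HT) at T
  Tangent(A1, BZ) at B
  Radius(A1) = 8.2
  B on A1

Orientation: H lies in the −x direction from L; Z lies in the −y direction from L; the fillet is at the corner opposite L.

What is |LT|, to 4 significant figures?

49.16

L is at the origin; LH is horizontal with |LH| = 47.6 and H on the −x side, so H = (-47.60, 0.000). L and Z share the same x with |LZ| = 20.5 and Z on the −y side, so Z = (0.000, -20.50). The virtual corner opposite L is at (-47.60, -20.50). The tangent condition forces ET to be normal to HT and A1 meets BZ tangentially, so EB is at right angles to BZ, with radius 8.2, so the center E sits 8.2 in from both sides at E = (-39.40, -12.30). That places the tangent points at T = (-47.60, -12.30) on HT and B = (-39.40, -20.50) on BZ. Then |LT| = |T − L| = 49.16.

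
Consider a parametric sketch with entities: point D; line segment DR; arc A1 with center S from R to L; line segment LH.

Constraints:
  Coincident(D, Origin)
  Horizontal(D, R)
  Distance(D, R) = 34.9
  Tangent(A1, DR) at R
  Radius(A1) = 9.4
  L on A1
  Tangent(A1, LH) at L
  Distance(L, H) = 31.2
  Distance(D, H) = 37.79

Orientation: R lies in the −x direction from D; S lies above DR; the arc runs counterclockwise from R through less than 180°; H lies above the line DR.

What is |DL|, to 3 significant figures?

26.8

Checks: D.y = 0.00, R.y = 0.00 ✓; |SL| = 9.400 ✓; ∠(SL, LH) = 90.00° ✓; |LH| = 31.20 ✓; |DH| = 37.79 ✓.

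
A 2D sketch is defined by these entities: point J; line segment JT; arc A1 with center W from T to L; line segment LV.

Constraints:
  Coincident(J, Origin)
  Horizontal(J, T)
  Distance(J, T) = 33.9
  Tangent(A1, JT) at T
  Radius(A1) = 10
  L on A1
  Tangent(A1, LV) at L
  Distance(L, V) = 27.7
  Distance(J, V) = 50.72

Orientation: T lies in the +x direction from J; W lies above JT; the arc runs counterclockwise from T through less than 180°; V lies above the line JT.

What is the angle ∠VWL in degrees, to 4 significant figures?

70.15°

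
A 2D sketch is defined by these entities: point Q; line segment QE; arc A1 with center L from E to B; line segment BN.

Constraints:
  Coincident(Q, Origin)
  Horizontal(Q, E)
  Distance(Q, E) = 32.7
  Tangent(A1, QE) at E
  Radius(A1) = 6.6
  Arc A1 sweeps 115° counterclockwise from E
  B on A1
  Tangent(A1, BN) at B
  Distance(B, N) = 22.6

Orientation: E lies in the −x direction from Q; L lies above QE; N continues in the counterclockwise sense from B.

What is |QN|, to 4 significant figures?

46.99

Q is at the origin; QE is horizontal with |QE| = 32.7 and E on the −x side, so E = (-32.70, 0.000). The tangent condition forces LE to be normal to QE, so L = E + (0, 6.6) = (-32.70, 6.600). On A1, E sits at bearing -90° from L; a 115° counterclockwise sweep puts B at bearing 25°, so B = L + 6.6·(cos 25°, sin 25°) = (-26.72, 9.389). Since A1 is tangent to BN there, LB ⟂ BN, so BN runs along (−sin 25°, cos 25°); with |BN| = 22.6, N = (-36.27, 29.87). Then |QN| = |N − Q| = 46.99.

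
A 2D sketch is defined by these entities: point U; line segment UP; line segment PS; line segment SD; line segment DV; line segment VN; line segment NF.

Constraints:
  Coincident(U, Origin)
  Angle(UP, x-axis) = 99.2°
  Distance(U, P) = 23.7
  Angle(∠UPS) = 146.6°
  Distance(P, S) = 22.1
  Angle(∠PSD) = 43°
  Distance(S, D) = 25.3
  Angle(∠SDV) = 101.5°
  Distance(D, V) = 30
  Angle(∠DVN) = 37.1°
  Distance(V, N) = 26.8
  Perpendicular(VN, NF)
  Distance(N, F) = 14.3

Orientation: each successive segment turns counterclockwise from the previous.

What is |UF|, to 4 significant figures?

26.15

∠DVN = 37.1° gives VN at 131.0° from the x-axis; with |VN| = 26.8, N = (-7.152, 28.40). VN ⟂ NF, so NF runs at -139.0°; with |NF| = 14.3, F = (-17.94, 19.02). Then |UF| = |F − U| = 26.15.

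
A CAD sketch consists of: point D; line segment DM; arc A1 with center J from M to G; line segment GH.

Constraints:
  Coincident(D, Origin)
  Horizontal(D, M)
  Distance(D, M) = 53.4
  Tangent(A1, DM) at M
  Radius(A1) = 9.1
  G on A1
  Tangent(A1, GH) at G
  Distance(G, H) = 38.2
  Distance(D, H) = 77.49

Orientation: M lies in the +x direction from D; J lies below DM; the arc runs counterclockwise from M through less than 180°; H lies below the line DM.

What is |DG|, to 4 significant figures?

46.95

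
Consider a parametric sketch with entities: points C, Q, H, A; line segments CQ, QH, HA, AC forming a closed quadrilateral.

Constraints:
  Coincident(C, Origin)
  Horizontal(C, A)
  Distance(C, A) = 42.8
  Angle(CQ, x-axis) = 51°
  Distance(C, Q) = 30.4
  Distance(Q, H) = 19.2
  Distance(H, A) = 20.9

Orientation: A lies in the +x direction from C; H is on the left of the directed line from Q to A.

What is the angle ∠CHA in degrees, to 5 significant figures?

74.993°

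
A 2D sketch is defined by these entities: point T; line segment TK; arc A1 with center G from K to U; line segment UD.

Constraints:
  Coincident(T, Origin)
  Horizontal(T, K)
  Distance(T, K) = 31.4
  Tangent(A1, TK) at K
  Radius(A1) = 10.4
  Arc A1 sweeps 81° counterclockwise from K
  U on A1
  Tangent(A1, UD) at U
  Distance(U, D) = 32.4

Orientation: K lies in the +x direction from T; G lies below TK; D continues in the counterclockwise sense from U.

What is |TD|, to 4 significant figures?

43.82

T is at the origin; T and K share the same y with |TK| = 31.4 and K on the +x side, so K = (31.40, 0.000). Tangency of A1 to TK means the radius GK is perpendicular to TK, so G = K + (0, -10.4) = (31.40, -10.40). On A1, K sits at bearing 90° from G; an 81° counterclockwise sweep puts U at bearing 171°, so U = G + 10.4·(cos 171°, sin 171°) = (21.13, -8.773). Since A1 is tangent to UD there, GU ⟂ UD, so UD runs along (−sin 171°, cos 171°); with |UD| = 32.4, D = (16.06, -40.77). Then |TD| = |D − T| = 43.82.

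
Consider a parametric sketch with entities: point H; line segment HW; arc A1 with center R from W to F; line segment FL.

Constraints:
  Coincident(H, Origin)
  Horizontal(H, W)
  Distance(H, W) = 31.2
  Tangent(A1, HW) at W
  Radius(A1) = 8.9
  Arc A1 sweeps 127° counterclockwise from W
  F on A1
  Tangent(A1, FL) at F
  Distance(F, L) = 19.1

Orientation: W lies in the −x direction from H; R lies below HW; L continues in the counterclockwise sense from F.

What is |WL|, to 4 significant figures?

29.83

H is at the origin; HW is horizontal with |HW| = 31.2 and W on the −x side, so W = (-31.20, 0.000). A1 meets HW tangentially, so RW is at right angles to HW, so R = W + (0, -8.9) = (-31.20, -8.900). On A1, W sits at bearing 90° from R; a 127° counterclockwise sweep puts F at bearing 217°, so F = R + 8.9·(cos 217°, sin 217°) = (-38.31, -14.26). A1 meets FL tangentially, so RF is at right angles to FL, so FL runs along (−sin 217°, cos 217°); with |FL| = 19.1, L = (-26.81, -29.51). Then |WL| = |L − W| = 29.83.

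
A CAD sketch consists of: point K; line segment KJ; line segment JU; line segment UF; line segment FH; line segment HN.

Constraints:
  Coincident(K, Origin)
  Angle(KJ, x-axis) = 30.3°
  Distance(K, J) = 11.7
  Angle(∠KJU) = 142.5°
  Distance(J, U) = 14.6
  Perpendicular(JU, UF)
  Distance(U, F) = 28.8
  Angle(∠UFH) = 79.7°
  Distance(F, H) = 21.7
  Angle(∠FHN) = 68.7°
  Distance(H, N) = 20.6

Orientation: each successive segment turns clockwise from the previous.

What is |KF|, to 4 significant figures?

32.25

K is at the origin; KJ runs at 30.3° with length 11.7, so J = (10.10, 5.903). ∠KJU = 142.5° gives JU at -7.200° from the x-axis; with |JU| = 14.6, U = (24.59, 4.073). The perpendicularity gives UF at right angles to JU, so UF runs at -97.20°; with |UF| = 28.8, F = (20.98, -24.50). Then |KF| = |F − K| = 32.25.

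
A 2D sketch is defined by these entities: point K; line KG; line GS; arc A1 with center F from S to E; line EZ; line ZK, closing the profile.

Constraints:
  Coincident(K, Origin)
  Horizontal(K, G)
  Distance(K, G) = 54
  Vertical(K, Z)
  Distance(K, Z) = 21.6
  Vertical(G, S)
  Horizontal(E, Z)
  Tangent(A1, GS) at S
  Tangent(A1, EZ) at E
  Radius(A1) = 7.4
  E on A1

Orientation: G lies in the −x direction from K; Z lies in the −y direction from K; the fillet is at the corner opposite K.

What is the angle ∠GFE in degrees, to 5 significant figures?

152.47°

K is at the origin; KG is horizontal with |KG| = 54.0 and G on the −x side, so G = (-54.000, 0.0000). KZ is vertical with |KZ| = 21.6 and Z on the −y side, so Z = (0.0000, -21.600). The virtual corner opposite K is at (-54.000, -21.600). Since A1 is tangent to GS there, FS ⟂ GS and since A1 is tangent to EZ there, FE ⟂ EZ, with radius 7.4, so the center F sits 7.4 in from both sides at F = (-46.600, -14.200). That places the tangent points at S = (-54.000, -14.200) on GS and E = (-46.600, -21.600) on EZ. Then cos ∠GFE = FG·FE / (|FG||FE|), giving 152.47°.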